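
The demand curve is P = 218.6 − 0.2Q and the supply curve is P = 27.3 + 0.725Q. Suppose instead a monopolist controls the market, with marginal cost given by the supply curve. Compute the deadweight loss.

Competitive equilibrium: 218.6 − 0.2Q = 27.3 + 0.725Q → Q* = 206.8108, P* = 177.2378.
Marginal revenue: MR = 218.6 − 0.4Q. Set MR = MC: 218.6 − 0.4Q = 27.3 + 0.725Q → Q_m = 170.0444.
Price P_m = 218.6 − 0.2·170.0444 = 184.5911; MC(Q_m) = 27.3 + 0.725·170.0444 = 150.5822.
Competitive Q* = 206.8108, so ΔQ = 36.7664; wedge = 184.5911 − 150.5822 = 34.0089.
DWL = ½ × 36.7664 × 34.0089 = 625.19.

625.19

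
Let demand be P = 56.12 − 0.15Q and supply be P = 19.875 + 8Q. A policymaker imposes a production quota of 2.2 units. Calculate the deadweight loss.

20.58

Competitive equilibrium: 56.12 − 0.15Q = 19.875 + 8Q → Q* = 4.4472, P* = 55.4529.
At Q = 2.2: demand price = 56.12 − 0.15·2.2 = 55.79; supply price = 19.875 + 8·2.2 = 37.475.
ΔQ = 4.4472 − 2.2 = 2.2472; wedge = 55.79 − 37.475 = 18.315.
Deadweight loss = ½ × 2.2472 × 18.315 = 20.58.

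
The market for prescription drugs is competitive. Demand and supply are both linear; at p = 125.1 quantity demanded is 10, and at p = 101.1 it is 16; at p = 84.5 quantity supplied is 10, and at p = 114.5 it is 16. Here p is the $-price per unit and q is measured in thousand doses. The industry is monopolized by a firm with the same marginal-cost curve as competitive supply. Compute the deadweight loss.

Demand slope = (101.1 − 125.1)/(16 − 10) = −4, so p = 165.1 − 4q.
Supply slope = (114.5 − 84.5)/(16 − 10) = 5, so p = 34.5 + 5q.
Competitive equilibrium: 165.1 − 4q = 34.5 + 5q → q* = 14.5111, p* = 107.0556.
Marginal revenue: MR = 165.1 − 8q. Set MR = MC: 165.1 − 8q = 34.5 + 5q → q_m = 10.0462.
Price p_m = 165.1 − 4·10.0462 = 124.9152; MC(q_m) = 34.5 + 5·10.0462 = 84.731.
Competitive q* = 14.5111, so Δq = 4.4649; wedge = 124.9152 − 84.731 = 40.1842.
Deadweight loss = ½ × 4.4649 × 40.1842 = $89.71 thousand.

$89.71 thousand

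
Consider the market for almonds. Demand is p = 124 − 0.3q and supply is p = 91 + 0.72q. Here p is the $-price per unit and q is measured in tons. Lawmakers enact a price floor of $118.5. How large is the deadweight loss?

Competitive equilibrium: 124 − 0.3q = 91 + 0.72q → q* = 32.3529, p* = 114.2941.
At the floor p = 118.5, quantity demanded = (124 − 118.5)/0.3 = 18.3333.
Sellers' marginal cost at q' = 18.3333: 91 + 0.72·18.3333 = 104.2.
Δq = 32.3529 − 18.3333 = 14.0196; wedge = 118.5 − 104.2 = 14.3.
The triangle = ½ × 14.0196 × 14.3 = $100.24.

$100.24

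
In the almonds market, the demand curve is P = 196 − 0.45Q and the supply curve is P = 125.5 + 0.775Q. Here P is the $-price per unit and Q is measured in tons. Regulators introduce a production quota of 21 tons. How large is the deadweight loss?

Competitive equilibrium: 196 − 0.45Q = 125.5 + 0.775Q → Q* = 57.551, P* = 170.102.
At Q = 21: demand price = 196 − 0.45·21 = 186.55; supply price = 125.5 + 0.775·21 = 141.775.
ΔQ = 57.551 − 21 = 36.551; wedge = 186.55 − 141.775 = 44.775.
Welfare loss = ½ × 36.551 × 44.775 = $818.29.

$818.29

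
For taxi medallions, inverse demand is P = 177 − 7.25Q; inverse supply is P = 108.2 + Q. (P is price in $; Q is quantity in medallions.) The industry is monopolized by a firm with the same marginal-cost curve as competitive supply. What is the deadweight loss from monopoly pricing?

$62.76

Competitive equilibrium: 177 − 7.25Q = 108.2 + Q → Q* = 8.3394, P* = 116.5394.
Marginal revenue: MR = 177 − 14.5Q. Set MR = MC: 177 − 14.5Q = 108.2 + Q → Q_m = 4.4387.
Price P_m = 177 − 7.25·4.4387 = 144.8194; MC(Q_m) = 108.2 + 1·4.4387 = 112.6387.
Competitive Q* = 8.3394, so ΔQ = 3.9007; wedge = 144.8194 − 112.6387 = 32.1807.
The triangle = ½ × 3.9007 × 32.1807 = $62.76.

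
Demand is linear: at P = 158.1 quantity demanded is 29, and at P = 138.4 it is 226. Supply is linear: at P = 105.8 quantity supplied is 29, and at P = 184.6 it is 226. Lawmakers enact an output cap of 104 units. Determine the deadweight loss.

Demand slope = (138.4 − 158.1)/(226 − 29) = −0.1, so P = 161 − 0.1Q.
Supply slope = (184.6 − 105.8)/(226 − 29) = 0.4, so P = 94.2 + 0.4Q.
Competitive equilibrium: 161 − 0.1Q = 94.2 + 0.4Q → Q* = 133.6, P* = 147.64.
At Q = 104: demand price = 161 − 0.1·104 = 150.6; supply price = 94.2 + 0.4·104 = 135.8.
ΔQ = 133.6 − 104 = 29.6; wedge = 150.6 − 135.8 = 14.8.
DWL = ½ × 29.6 × 14.8 = 219.04.

219.04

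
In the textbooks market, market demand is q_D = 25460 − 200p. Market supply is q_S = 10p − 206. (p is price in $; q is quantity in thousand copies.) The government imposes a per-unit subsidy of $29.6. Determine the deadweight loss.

$4172.19 thousand

In inverse form: demand p = 127.3 − 0.005q, supply p = 20.6 + 0.1q.
Competitive equilibrium: 127.3 − 0.005q = 20.6 + 0.1q → q* = 1016.1905, p* = 122.219.
The subsidy lowers effective supply by 29.6: p = 0.1q − 9.
New quantity: 127.3 − 0.005q = 0.1q − 9 → q' = 1298.0952.
Overproduction Δq = 1298.0952 − 1016.1905 = 281.9047; wedge = subsidy = 29.6.
DWL = ½ × 281.9047 × 29.6 = $4172.19 thousand.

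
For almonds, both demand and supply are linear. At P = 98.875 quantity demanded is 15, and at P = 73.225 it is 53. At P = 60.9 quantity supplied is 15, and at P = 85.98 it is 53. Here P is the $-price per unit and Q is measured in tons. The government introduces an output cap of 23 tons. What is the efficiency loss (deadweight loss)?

$279.03

Demand slope = (73.225 − 98.875)/(53 − 15) = −0.675, so P = 109 − 0.675Q.
Supply slope = (85.98 − 60.9)/(53 − 15) = 0.66, so P = 51 + 0.66Q.
Competitive equilibrium: 109 − 0.675Q = 51 + 0.66Q → Q* = 43.4457, P* = 79.6742.
At Q = 23: demand price = 109 − 0.675·23 = 93.475; supply price = 51 + 0.66·23 = 66.18.
ΔQ = 43.4457 − 23 = 20.4457; wedge = 93.475 − 66.18 = 27.295.
DWL = ½ × 20.4457 × 27.295 = $279.03.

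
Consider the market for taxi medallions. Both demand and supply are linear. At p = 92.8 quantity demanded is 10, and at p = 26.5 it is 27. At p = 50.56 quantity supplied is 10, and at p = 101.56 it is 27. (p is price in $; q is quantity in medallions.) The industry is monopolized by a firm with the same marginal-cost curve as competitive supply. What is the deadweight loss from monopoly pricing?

$116.93

Demand slope = (26.5 − 92.8)/(27 − 10) = −3.9, so p = 131.8 − 3.9q.
Supply slope = (101.56 − 50.56)/(27 − 10) = 3, so p = 20.56 + 3q.
Competitive equilibrium: 131.8 − 3.9q = 20.56 + 3q → q* = 16.1217, p* = 68.9252.
Marginal revenue: MR = 131.8 − 7.8q. Set MR = MC: 131.8 − 7.8q = 20.56 + 3q → q_m = 10.3.
Price p_m = 131.8 − 3.9·10.3 = 91.63; MC(q_m) = 20.56 + 3·10.3 = 51.46.
Competitive q* = 16.1217, so Δq = 5.8217; wedge = 91.63 − 51.46 = 40.17.
DWL = ½ × 5.8217 × 40.17 = $116.93.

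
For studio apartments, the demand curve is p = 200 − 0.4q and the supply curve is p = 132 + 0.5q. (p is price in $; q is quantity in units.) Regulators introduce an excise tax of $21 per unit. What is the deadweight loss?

$245

Competitive equilibrium: 200 − 0.4q = 132 + 0.5q → q* = 75.5556, p* = 169.7778.
With the tax, the buyer price exceeds the seller price by 21: (200 − 0.4q) − (132 + 0.5q) = 21 → q' = 52.2222.
Δq = 75.5556 − 52.2222 = 23.3334; the wedge equals the tax, 21.
Deadweight loss = ½ × 23.3334 × 21 = $245.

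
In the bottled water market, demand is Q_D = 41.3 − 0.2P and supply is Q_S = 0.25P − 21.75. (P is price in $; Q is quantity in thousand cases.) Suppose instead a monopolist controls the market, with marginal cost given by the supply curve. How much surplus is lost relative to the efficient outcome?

$101.19 thousand

In inverse form: demand P = 206.5 − 5Q, supply P = 87 + 4Q.
Competitive equilibrium: 206.5 − 5Q = 87 + 4Q → Q* = 13.2778, P* = 140.1111.
Marginal revenue: MR = 206.5 − 10Q. Set MR = MC: 206.5 − 10Q = 87 + 4Q → Q_m = 8.5357.
Price P_m = 206.5 − 5·8.5357 = 163.8215; MC(Q_m) = 87 + 4·8.5357 = 121.1428.
Competitive Q* = 13.2778, so ΔQ = 4.7421; wedge = 163.8215 − 121.1428 = 42.6787.
DWL = ½ × 4.7421 × 42.6787 = $101.19 thousand.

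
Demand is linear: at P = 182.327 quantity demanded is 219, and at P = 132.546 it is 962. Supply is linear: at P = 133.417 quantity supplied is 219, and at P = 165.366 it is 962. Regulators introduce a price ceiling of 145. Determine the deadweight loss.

1689.47

Demand slope = (132.546 − 182.327)/(962 − 219) = −0.067, so P = 197 − 0.067Q.
Supply slope = (165.366 − 133.417)/(962 − 219) = 0.043, so P = 124 + 0.043Q.
Competitive equilibrium: 197 − 0.067Q = 124 + 0.043Q → Q* = 663.6364, P* = 152.5364.
At the ceiling P = 145, quantity supplied = (145 − 124)/0.043 = 488.3721.
Willingness to pay at Q' = 488.3721: 197 − 0.067·488.3721 = 164.2791.
ΔQ = 663.6364 − 488.3721 = 175.2643; wedge = 164.2791 − 145 = 19.2791.
Welfare loss = ½ × 175.2643 × 19.2791 = 1689.47.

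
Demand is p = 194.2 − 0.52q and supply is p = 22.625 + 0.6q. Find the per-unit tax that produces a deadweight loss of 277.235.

Competitive equilibrium: 194.2 − 0.52q = 22.625 + 0.6q → q* = 153.192, p* = 114.5402.
A tax t gives Δq = t/1.12 and wedge t, so DWL = t²/2.24.
t²/2.24 = 277.235 → t² = 621.0064 → t = 24.92.

24.92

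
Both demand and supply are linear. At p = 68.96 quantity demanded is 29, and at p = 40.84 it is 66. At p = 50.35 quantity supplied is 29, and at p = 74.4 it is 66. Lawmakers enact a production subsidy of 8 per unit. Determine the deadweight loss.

22.70

Demand slope = (40.84 − 68.96)/(66 − 29) = −0.76, so p = 91 − 0.76q.
Supply slope = (74.4 − 50.35)/(66 − 29) = 0.65, so p = 31.5 + 0.65q.
Competitive equilibrium: 91 − 0.76q = 31.5 + 0.65q → q* = 42.19858, p* = 58.92908.
The subsidy lowers effective supply by 8: p = 23.5 + 0.65q.
New quantity: 91 − 0.76q = 23.5 + 0.65q → q' = 47.87234.
Overproduction Δq = 47.87234 − 42.19858 = 5.67376; wedge = subsidy = 8.
The triangle = ½ × 5.67376 × 8 = 22.70.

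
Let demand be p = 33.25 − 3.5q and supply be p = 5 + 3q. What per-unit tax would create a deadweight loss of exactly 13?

13

Competitive equilibrium: 33.25 − 3.5q = 5 + 3q → q* = 4.3462, p* = 18.0385.
A tax t gives Δq = t/6.5 and wedge t, so DWL = t²/13.
t²/13 = 13 → t² = 169 → t = 13.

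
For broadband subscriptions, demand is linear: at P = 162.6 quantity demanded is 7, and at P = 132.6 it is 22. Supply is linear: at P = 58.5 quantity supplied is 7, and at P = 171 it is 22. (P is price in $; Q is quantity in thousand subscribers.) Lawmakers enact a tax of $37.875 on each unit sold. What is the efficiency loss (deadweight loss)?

Demand slope = (132.6 − 162.6)/(22 − 7) = −2, so P = 176.6 − 2Q.
Supply slope = (171 − 58.5)/(22 − 7) = 7.5, so P = 6 + 7.5Q.
Competitive equilibrium: 176.6 − 2Q = 6 + 7.5Q → Q* = 17.9579, P* = 140.6842.
With the tax, the buyer price exceeds the seller price by 37.875: (176.6 − 2Q) − (6 + 7.5Q) = 37.875 → Q' = 13.9711.
ΔQ = 17.9579 − 13.9711 = 3.9868; the wedge equals the tax, 37.875.
Welfare loss = ½ × 3.9868 × 37.875 = $75.50 thousand.

$75.50 thousand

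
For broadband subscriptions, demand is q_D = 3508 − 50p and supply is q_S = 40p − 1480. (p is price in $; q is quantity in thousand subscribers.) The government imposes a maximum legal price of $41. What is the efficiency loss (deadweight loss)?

In inverse form: demand p = 70.16 − 0.02q, supply p = 37 + 0.025q.
Competitive equilibrium: 70.16 − 0.02q = 37 + 0.025q → q* = 736.8889, p* = 55.4222.
At the ceiling p = 41, quantity supplied = (41 − 37)/0.025 = 160.
Willingness to pay at q' = 160: 70.16 − 0.02·160 = 66.96.
Δq = 736.8889 − 160 = 576.8889; wedge = 66.96 − 41 = 25.96.
Welfare loss = ½ × 576.8889 × 25.96 = $7488.02 thousand.

$7488.02 thousand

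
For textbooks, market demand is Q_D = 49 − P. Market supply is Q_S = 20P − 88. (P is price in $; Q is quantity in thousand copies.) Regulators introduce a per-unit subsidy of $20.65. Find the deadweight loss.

$203.06 thousand

In inverse form: demand P = 49 − Q, supply P = 4.4 + 0.05Q.
Competitive equilibrium: 49 − Q = 4.4 + 0.05Q → Q* = 42.4762, P* = 6.5238.
The subsidy lowers effective supply by 20.65: P = 0.05Q − 16.25.
New quantity: 49 − Q = 0.05Q − 16.25 → Q' = 62.1429.
Overproduction ΔQ = 62.1429 − 42.4762 = 19.6667; wedge = subsidy = 20.65.
Welfare loss = ½ × 19.6667 × 20.65 = $203.06 thousand.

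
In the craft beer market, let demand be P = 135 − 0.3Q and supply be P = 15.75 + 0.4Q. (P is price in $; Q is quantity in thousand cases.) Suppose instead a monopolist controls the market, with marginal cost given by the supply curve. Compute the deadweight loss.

$914.18 thousand

Competitive equilibrium: 135 − 0.3Q = 15.75 + 0.4Q → Q* = 170.3571, P* = 83.8929.
Marginal revenue: MR = 135 − 0.6Q. Set MR = MC: 135 − 0.6Q = 15.75 + 0.4Q → Q_m = 119.25.
Price P_m = 135 − 0.3·119.25 = 99.225; MC(Q_m) = 15.75 + 0.4·119.25 = 63.45.
Competitive Q* = 170.3571, so ΔQ = 51.1071; wedge = 99.225 − 63.45 = 35.775.
DWL = ½ × 51.1071 × 35.775 = $914.18 thousand.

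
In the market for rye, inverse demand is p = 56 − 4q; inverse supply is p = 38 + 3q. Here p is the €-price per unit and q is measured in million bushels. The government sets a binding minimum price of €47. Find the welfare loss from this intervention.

€0.36 million

Competitive equilibrium: 56 − 4q = 38 + 3q → q* = 2.5714, p* = 45.7143.
At the floor p = 47, quantity demanded = (56 − 47)/4 = 2.25.
Sellers' marginal cost at q' = 2.25: 38 + 3·2.25 = 44.75.
Δq = 2.5714 − 2.25 = 0.3214; wedge = 47 − 44.75 = 2.25.
The triangle = ½ × 0.3214 × 2.25 = €0.36 million.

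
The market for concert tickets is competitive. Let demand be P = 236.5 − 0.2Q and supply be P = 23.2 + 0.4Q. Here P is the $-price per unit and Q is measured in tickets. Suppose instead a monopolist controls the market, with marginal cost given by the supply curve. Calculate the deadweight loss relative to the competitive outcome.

$2369.63

Competitive equilibrium: 236.5 − 0.2Q = 23.2 + 0.4Q → Q* = 355.5, P* = 165.4.
Marginal revenue: MR = 236.5 − 0.4Q. Set MR = MC: 236.5 − 0.4Q = 23.2 + 0.4Q → Q_m = 266.625.
Price P_m = 236.5 − 0.2·266.625 = 183.175; MC(Q_m) = 23.2 + 0.4·266.625 = 129.85.
Competitive Q* = 355.5, so ΔQ = 88.875; wedge = 183.175 − 129.85 = 53.325.
Deadweight loss = ½ × 88.875 × 53.325 = $2369.63.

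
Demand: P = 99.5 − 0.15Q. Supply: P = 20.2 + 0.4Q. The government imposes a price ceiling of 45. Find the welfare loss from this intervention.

1857.31

Competitive equilibrium: 99.5 − 0.15Q = 20.2 + 0.4Q → Q* = 144.1818, P* = 77.8727.
At the ceiling P = 45, quantity supplied = (45 − 20.2)/0.4 = 62.
Willingness to pay at Q' = 62: 99.5 − 0.15·62 = 90.2.
ΔQ = 144.1818 − 62 = 82.1818; wedge = 90.2 − 45 = 45.2.
Deadweight loss = ½ × 82.1818 × 45.2 = 1857.31.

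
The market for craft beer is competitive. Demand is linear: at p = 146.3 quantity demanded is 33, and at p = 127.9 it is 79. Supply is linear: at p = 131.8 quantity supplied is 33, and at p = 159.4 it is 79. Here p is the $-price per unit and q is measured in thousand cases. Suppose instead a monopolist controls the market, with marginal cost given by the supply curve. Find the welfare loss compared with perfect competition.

Demand slope = (127.9 − 146.3)/(79 − 33) = −0.4, so p = 159.5 − 0.4q.
Supply slope = (159.4 − 131.8)/(79 − 33) = 0.6, so p = 112 + 0.6q.
Competitive equilibrium: 159.5 − 0.4q = 112 + 0.6q → q* = 47.5, p* = 140.5.
Marginal revenue: MR = 159.5 − 0.8q. Set MR = MC: 159.5 − 0.8q = 112 + 0.6q → q_m = 33.9286.
Price p_m = 159.5 − 0.4·33.9286 = 145.9286; MC(q_m) = 112 + 0.6·33.9286 = 132.3572.
Competitive q* = 47.5, so Δq = 13.5714; wedge = 145.9286 − 132.3572 = 13.5714.
DWL = ½ × 13.5714 × 13.5714 = $92.09 thousand.

$92.09 thousand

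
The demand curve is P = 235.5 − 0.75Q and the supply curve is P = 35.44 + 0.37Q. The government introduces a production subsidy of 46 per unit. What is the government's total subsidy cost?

Competitive equilibrium: 235.5 − 0.75Q = 35.44 + 0.37Q → Q* = 178.625, P* = 101.53125.
The subsidy lowers effective supply by 46: P = 0.37Q − 10.56.
New quantity: 235.5 − 0.75Q = 0.37Q − 10.56 → Q' = 219.69643.
Total subsidy cost = 46 × 219.69643 = 10106.04.

10106.04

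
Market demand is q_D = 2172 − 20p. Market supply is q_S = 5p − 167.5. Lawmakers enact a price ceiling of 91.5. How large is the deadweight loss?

13.52

In inverse form: demand p = 108.6 − 0.05q, supply p = 33.5 + 0.2q.
Competitive equilibrium: 108.6 − 0.05q = 33.5 + 0.2q → q* = 300.4, p* = 93.58.
At the ceiling p = 91.5, quantity supplied = (91.5 − 33.5)/0.2 = 290.
Willingness to pay at q' = 290: 108.6 − 0.05·290 = 94.1.
Δq = 300.4 − 290 = 10.4; wedge = 94.1 − 91.5 = 2.6.
Deadweight loss = ½ × 10.4 × 2.6 = 13.52.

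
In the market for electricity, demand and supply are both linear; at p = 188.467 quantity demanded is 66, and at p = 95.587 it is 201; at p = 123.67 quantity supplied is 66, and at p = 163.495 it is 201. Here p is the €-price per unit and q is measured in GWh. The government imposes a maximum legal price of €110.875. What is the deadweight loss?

€5870.68

Demand slope = (95.587 − 188.467)/(201 − 66) = −0.688, so p = 233.875 − 0.688q.
Supply slope = (163.495 − 123.67)/(201 − 66) = 0.295, so p = 104.2 + 0.295q.
Competitive equilibrium: 233.875 − 0.688q = 104.2 + 0.295q → q* = 131.9176, p* = 143.1157.
At the ceiling p = 110.875, quantity supplied = (110.875 − 104.2)/0.295 = 22.6271.
Willingness to pay at q' = 22.6271: 233.875 − 0.688·22.6271 = 218.3076.
Δq = 131.9176 − 22.6271 = 109.2905; wedge = 218.3076 − 110.875 = 107.4326.
DWL = ½ × 109.2905 × 107.4326 = €5870.68.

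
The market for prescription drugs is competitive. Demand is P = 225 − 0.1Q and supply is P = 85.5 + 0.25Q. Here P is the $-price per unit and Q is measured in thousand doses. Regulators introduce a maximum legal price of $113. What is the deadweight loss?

$14572.86 thousand

Competitive equilibrium: 225 − 0.1Q = 85.5 + 0.25Q → Q* = 398.5714, P* = 185.1429.
At the ceiling P = 113, quantity supplied = (113 − 85.5)/0.25 = 110.
Willingness to pay at Q' = 110: 225 − 0.1·110 = 214.
ΔQ = 398.5714 − 110 = 288.5714; wedge = 214 − 113 = 101.
Deadweight loss = ½ × 288.5714 × 101 = $14572.86 thousand.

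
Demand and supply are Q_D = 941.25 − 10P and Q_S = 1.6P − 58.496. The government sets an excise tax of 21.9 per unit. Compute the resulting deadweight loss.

330.77

In inverse form: demand P = 94.125 − 0.1Q, supply P = 36.56 + 0.625Q.
Competitive equilibrium: 94.125 − 0.1Q = 36.56 + 0.625Q → Q* = 79.4, P* = 86.185.
With the tax, the buyer price exceeds the seller price by 21.9: (94.125 − 0.1Q) − (36.56 + 0.625Q) = 21.9 → Q' = 49.1931.
ΔQ = 79.4 − 49.1931 = 30.2069; the wedge equals the tax, 21.9.
Deadweight loss = ½ × 30.2069 × 21.9 = 330.77.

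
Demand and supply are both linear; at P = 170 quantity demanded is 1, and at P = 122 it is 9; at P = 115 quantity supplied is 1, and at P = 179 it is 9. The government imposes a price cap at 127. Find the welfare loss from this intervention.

41.29

Demand slope = (122 − 170)/(9 − 1) = −6, so P = 176 − 6Q.
Supply slope = (179 − 115)/(9 − 1) = 8, so P = 107 + 8Q.
Competitive equilibrium: 176 − 6Q = 107 + 8Q → Q* = 4.9286, P* = 146.4286.
At the ceiling P = 127, quantity supplied = (127 − 107)/8 = 2.5.
Willingness to pay at Q' = 2.5: 176 − 6·2.5 = 161.
ΔQ = 4.9286 − 2.5 = 2.4286; wedge = 161 − 127 = 34.
The triangle = ½ × 2.4286 × 34 = 41.29.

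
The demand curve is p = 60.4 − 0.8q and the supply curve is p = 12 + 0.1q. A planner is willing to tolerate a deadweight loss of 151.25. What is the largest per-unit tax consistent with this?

16.5

Competitive equilibrium: 60.4 − 0.8q = 12 + 0.1q → q* = 53.7778, p* = 17.3778.
A tax t gives Δq = t/0.9 and wedge t, so DWL = t²/1.8.
t²/1.8 = 151.25 → t² = 272.25 → t = 16.5.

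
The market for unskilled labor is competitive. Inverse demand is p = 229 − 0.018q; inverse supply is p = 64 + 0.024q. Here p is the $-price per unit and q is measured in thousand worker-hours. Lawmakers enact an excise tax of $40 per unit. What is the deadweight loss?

$19047.62 thousand

Competitive equilibrium: 229 − 0.018q = 64 + 0.024q → q* = 3928.5714, p* = 158.2857.
With the tax, the buyer price exceeds the seller price by 40: (229 − 0.018q) − (64 + 0.024q) = 40 → q' = 2976.1905.
Δq = 3928.5714 − 2976.1905 = 952.3809; the wedge equals the tax, 40.
DWL = ½ × 952.3809 × 40 = $19047.62 thousand.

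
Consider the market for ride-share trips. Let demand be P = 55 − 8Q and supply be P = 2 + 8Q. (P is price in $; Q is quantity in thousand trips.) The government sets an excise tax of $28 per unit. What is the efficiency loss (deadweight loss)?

Competitive equilibrium: 55 − 8Q = 2 + 8Q → Q* = 3.3125, P* = 28.5.
With the tax, the buyer price exceeds the seller price by 28: (55 − 8Q) − (2 + 8Q) = 28 → Q' = 1.5625.
ΔQ = 3.3125 − 1.5625 = 1.75; the wedge equals the tax, 28.
The triangle = ½ × 1.75 × 28 = $24.50 thousand.

$24.50 thousand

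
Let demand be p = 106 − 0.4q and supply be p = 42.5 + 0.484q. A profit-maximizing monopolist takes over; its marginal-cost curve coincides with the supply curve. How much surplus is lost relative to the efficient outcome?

Competitive equilibrium: 106 − 0.4q = 42.5 + 0.484q → q* = 71.8326, p* = 77.267.
Marginal revenue: MR = 106 − 0.8q. Set MR = MC: 106 − 0.8q = 42.5 + 0.484q → q_m = 49.4548.
Price p_m = 106 − 0.4·49.4548 = 86.2181; MC(q_m) = 42.5 + 0.484·49.4548 = 66.4361.
Competitive q* = 71.8326, so Δq = 22.3778; wedge = 86.2181 − 66.4361 = 19.782.
DWL = ½ × 22.3778 × 19.782 = 221.34.

221.34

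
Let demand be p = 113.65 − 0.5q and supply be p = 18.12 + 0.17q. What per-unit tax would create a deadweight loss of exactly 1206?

40.2

Competitive equilibrium: 113.65 − 0.5q = 18.12 + 0.17q → q* = 142.5821, p* = 42.359.
A tax t gives Δq = t/0.67 and wedge t, so DWL = t²/1.34.
t²/1.34 = 1206 → t² = 1616.04 → t = 40.2.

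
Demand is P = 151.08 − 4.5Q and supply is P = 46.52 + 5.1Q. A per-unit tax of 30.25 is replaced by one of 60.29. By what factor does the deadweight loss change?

Competitive equilibrium: 151.08 − 4.5Q = 46.52 + 5.1Q → Q* = 10.8917, P* = 102.0675.
For a per-unit tax t: ΔQ = t/9.6, so DWL = ½·t·(t/9.6) = t²/19.2.
At t = 30.25: DWL = 47.660. At t = 60.29: DWL = 189.317.
Ratio = (60.29/30.25)² = 3.972.

3.972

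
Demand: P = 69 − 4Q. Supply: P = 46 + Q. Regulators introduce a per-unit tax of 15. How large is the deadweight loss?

Competitive equilibrium: 69 − 4Q = 46 + Q → Q* = 4.6, P* = 50.6.
With the tax, the buyer price exceeds the seller price by 15: (69 − 4Q) − (46 + Q) = 15 → Q' = 1.6.
ΔQ = 4.6 − 1.6 = 3; the wedge equals the tax, 15.
Deadweight loss = ½ × 3 × 15 = 22.50.

22.50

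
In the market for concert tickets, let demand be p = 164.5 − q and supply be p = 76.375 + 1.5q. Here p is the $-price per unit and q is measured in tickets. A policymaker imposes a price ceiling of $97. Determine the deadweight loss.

$577.81

Competitive equilibrium: 164.5 − q = 76.375 + 1.5q → q* = 35.25, p* = 129.25.
At the ceiling p = 97, quantity supplied = (97 − 76.375)/1.5 = 13.75.
Willingness to pay at q' = 13.75: 164.5 − 1·13.75 = 150.75.
Δq = 35.25 − 13.75 = 21.5; wedge = 150.75 − 97 = 53.75.
The triangle = ½ × 21.5 × 53.75 = $577.81.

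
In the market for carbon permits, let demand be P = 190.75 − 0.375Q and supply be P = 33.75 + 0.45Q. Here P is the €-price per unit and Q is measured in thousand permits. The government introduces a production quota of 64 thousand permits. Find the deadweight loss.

Competitive equilibrium: 190.75 − 0.375Q = 33.75 + 0.45Q → Q* = 190.303, P* = 119.3864.
At Q = 64: demand price = 190.75 − 0.375·64 = 166.75; supply price = 33.75 + 0.45·64 = 62.55.
ΔQ = 190.303 − 64 = 126.303; wedge = 166.75 − 62.55 = 104.2.
DWL = ½ × 126.303 × 104.2 = €6580.39 thousand.

€6580.39 thousand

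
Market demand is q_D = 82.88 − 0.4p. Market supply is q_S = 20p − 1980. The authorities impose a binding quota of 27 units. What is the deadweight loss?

303.61

In inverse form: demand p = 207.2 − 2.5q, supply p = 99 + 0.05q.
Competitive equilibrium: 207.2 − 2.5q = 99 + 0.05q → q* = 42.4314, p* = 101.1216.
At q = 27: demand price = 207.2 − 2.5·27 = 139.7; supply price = 99 + 0.05·27 = 100.35.
Δq = 42.4314 − 27 = 15.4314; wedge = 139.7 − 100.35 = 39.35.
Deadweight loss = ½ × 15.4314 × 39.35 = 303.61.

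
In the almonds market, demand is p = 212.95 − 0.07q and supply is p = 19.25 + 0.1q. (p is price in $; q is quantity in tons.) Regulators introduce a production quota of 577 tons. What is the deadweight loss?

$26886.09

Competitive equilibrium: 212.95 − 0.07q = 19.25 + 0.1q → q* = 1139.41176, p* = 133.19118.
At q = 577: demand price = 212.95 − 0.07·577 = 172.56; supply price = 19.25 + 0.1·577 = 76.95.
Δq = 1139.41176 − 577 = 562.41176; wedge = 172.56 − 76.95 = 95.61.
The triangle = ½ × 562.41176 × 95.61 = $26886.09.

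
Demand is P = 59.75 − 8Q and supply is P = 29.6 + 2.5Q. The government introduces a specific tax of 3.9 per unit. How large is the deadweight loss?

0.72

Competitive equilibrium: 59.75 − 8Q = 29.6 + 2.5Q → Q* = 2.8714, P* = 36.7786.
With the tax, the buyer price exceeds the seller price by 3.9: (59.75 − 8Q) − (29.6 + 2.5Q) = 3.9 → Q' = 2.5.
ΔQ = 2.8714 − 2.5 = 0.3714; the wedge equals the tax, 3.9.
Deadweight loss = ½ × 0.3714 × 3.9 = 0.72.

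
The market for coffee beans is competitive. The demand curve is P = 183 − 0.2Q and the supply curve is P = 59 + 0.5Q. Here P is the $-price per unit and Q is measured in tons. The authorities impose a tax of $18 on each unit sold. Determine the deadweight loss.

$231.43

Competitive equilibrium: 183 − 0.2Q = 59 + 0.5Q → Q* = 177.1429, P* = 147.5714.
With the tax, the buyer price exceeds the seller price by 18: (183 − 0.2Q) − (59 + 0.5Q) = 18 → Q' = 151.4286.
ΔQ = 177.1429 − 151.4286 = 25.7143; the wedge equals the tax, 18.
Deadweight loss = ½ × 25.7143 × 18 = $231.43.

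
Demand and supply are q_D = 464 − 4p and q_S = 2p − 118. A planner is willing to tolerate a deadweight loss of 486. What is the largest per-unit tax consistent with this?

27

In inverse form: demand p = 116 − 0.25q, supply p = 59 + 0.5q.
Competitive equilibrium: 116 − 0.25q = 59 + 0.5q → q* = 76, p* = 97.
A tax t gives Δq = t/0.75 and wedge t, so DWL = t²/1.5.
t²/1.5 = 486 → t² = 729 → t = 27.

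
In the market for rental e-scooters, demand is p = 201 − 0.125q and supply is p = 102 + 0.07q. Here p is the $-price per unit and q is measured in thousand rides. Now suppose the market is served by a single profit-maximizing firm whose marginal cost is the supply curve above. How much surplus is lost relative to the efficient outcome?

Competitive equilibrium: 201 − 0.125q = 102 + 0.07q → q* = 507.69231, p* = 137.53846.
Marginal revenue: MR = 201 − 0.25q. Set MR = MC: 201 − 0.25q = 102 + 0.07q → q_m = 309.375.
Price p_m = 201 − 0.125·309.375 = 162.32813; MC(q_m) = 102 + 0.07·309.375 = 123.65625.
Competitive q* = 507.69231, so Δq = 198.31731; wedge = 162.32813 − 123.65625 = 38.67188.
Deadweight loss = ½ × 198.31731 × 38.67188 = $3834.65 thousand.

$3834.65 thousand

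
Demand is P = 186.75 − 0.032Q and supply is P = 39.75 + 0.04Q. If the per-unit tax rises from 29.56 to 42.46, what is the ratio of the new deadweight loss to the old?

Competitive equilibrium: 186.75 − 0.032Q = 39.75 + 0.04Q → Q* = 2041.6667, P* = 121.4167.
For a per-unit tax t: ΔQ = t/0.072, so DWL = ½·t·(t/0.072) = t²/0.144.
At t = 29.56: DWL = 6068.011. At t = 42.46: DWL = 12519.803.
Ratio = (42.46/29.56)² = 2.063.

2.063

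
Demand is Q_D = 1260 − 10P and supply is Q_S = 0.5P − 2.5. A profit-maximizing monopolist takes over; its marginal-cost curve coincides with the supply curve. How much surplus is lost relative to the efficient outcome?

7.20

In inverse form: demand P = 126 − 0.1Q, supply P = 5 + 2Q.
Competitive equilibrium: 126 − 0.1Q = 5 + 2Q → Q* = 57.619, P* = 120.2381.
Marginal revenue: MR = 126 − 0.2Q. Set MR = MC: 126 − 0.2Q = 5 + 2Q → Q_m = 55.
Price P_m = 126 − 0.1·55 = 120.5; MC(Q_m) = 5 + 2·55 = 115.
Competitive Q* = 57.619, so ΔQ = 2.619; wedge = 120.5 − 115 = 5.5.
Deadweight loss = ½ × 2.619 × 5.5 = 7.20.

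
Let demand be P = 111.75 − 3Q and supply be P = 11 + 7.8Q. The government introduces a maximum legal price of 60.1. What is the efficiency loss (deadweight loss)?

Competitive equilibrium: 111.75 − 3Q = 11 + 7.8Q → Q* = 9.3287, P* = 83.7639.
At the ceiling P = 60.1, quantity supplied = (60.1 − 11)/7.8 = 6.2949.
Willingness to pay at Q' = 6.2949: 111.75 − 3·6.2949 = 92.8653.
ΔQ = 9.3287 − 6.2949 = 3.0338; wedge = 92.8653 − 60.1 = 32.7653.
Deadweight loss = ½ × 3.0338 × 32.7653 = 49.70.

49.70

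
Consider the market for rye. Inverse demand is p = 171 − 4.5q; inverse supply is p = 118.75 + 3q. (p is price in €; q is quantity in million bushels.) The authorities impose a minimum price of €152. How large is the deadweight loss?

Competitive equilibrium: 171 − 4.5q = 118.75 + 3q → q* = 6.96667, p* = 139.65.
At the floor p = 152, quantity demanded = (171 − 152)/4.5 = 4.22222.
Sellers' marginal cost at q' = 4.22222: 118.75 + 3·4.22222 = 131.41666.
Δq = 6.96667 − 4.22222 = 2.74445; wedge = 152 − 131.41666 = 20.58334.
The triangle = ½ × 2.74445 × 20.58334 = €28.24 million.

€28.24 million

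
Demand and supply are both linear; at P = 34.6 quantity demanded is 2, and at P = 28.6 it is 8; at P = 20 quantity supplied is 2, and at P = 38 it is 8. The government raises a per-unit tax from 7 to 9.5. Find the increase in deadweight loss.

5.16

Demand slope = (28.6 − 34.6)/(8 − 2) = −1, so P = 36.6 − Q.
Supply slope = (38 − 20)/(8 − 2) = 3, so P = 14 + 3Q.
Competitive equilibrium: 36.6 − Q = 14 + 3Q → Q* = 5.65, P* = 30.95.
For a per-unit tax t: ΔQ = t/4, so DWL = ½·t·(t/4) = t²/8.
At t = 7: DWL = 6.125. At t = 9.5: DWL = 11.281.
Increase = 11.281 − 6.125 = 5.16.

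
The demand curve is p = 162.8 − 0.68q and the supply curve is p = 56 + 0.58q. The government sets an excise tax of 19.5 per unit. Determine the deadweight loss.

Competitive equilibrium: 162.8 − 0.68q = 56 + 0.58q → q* = 84.7619, p* = 105.1619.
With the tax, the buyer price exceeds the seller price by 19.5: (162.8 − 0.68q) − (56 + 0.58q) = 19.5 → q' = 69.2857.
Δq = 84.7619 − 69.2857 = 15.4762; the wedge equals the tax, 19.5.
Welfare loss = ½ × 15.4762 × 19.5 = 150.89.

150.89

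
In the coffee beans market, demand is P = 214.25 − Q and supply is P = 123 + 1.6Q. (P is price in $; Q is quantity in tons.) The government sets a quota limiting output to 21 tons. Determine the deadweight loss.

$258.31

Competitive equilibrium: 214.25 − Q = 123 + 1.6Q → Q* = 35.0962, P* = 179.1538.
At Q = 21: demand price = 214.25 − 1·21 = 193.25; supply price = 123 + 1.6·21 = 156.6.
ΔQ = 35.0962 − 21 = 14.0962; wedge = 193.25 − 156.6 = 36.65.
The triangle = ½ × 14.0962 × 36.65 = $258.31.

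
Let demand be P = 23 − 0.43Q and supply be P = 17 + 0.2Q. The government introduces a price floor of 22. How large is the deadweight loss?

16.32

Competitive equilibrium: 23 − 0.43Q = 17 + 0.2Q → Q* = 9.5238, P* = 18.9048.
At the floor P = 22, quantity demanded = (23 − 22)/0.43 = 2.3256.
Sellers' marginal cost at Q' = 2.3256: 17 + 0.2·2.3256 = 17.4651.
ΔQ = 9.5238 − 2.3256 = 7.1982; wedge = 22 − 17.4651 = 4.5349.
DWL = ½ × 7.1982 × 4.5349 = 16.32.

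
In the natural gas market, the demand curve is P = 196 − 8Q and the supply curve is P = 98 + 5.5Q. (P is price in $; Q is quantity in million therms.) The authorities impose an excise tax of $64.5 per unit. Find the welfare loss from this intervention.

Competitive equilibrium: 196 − 8Q = 98 + 5.5Q → Q* = 7.2593, P* = 137.9259.
With the tax, the buyer price exceeds the seller price by 64.5: (196 − 8Q) − (98 + 5.5Q) = 64.5 → Q' = 2.4815.
ΔQ = 7.2593 − 2.4815 = 4.7778; the wedge equals the tax, 64.5.
DWL = ½ × 4.7778 × 64.5 = $154.08 million.

$154.08 million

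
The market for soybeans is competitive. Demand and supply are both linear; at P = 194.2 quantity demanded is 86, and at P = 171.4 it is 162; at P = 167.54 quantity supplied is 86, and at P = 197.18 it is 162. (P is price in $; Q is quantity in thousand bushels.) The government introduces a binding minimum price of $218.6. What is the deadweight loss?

$4965.60 thousand

Demand slope = (171.4 − 194.2)/(162 − 86) = −0.3, so P = 220 − 0.3Q.
Supply slope = (197.18 − 167.54)/(162 − 86) = 0.39, so P = 134 + 0.39Q.
Competitive equilibrium: 220 − 0.3Q = 134 + 0.39Q → Q* = 124.6377, P* = 182.6087.
At the floor P = 218.6, quantity demanded = (220 − 218.6)/0.3 = 4.6667.
Sellers' marginal cost at Q' = 4.6667: 134 + 0.39·4.6667 = 135.82.
ΔQ = 124.6377 − 4.6667 = 119.971; wedge = 218.6 − 135.82 = 82.78.
DWL = ½ × 119.971 × 82.78 = $4965.60 thousand.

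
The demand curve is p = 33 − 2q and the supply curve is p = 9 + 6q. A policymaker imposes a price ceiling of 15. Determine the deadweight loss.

16

Competitive equilibrium: 33 − 2q = 9 + 6q → q* = 3, p* = 27.
At the ceiling p = 15, quantity supplied = (15 − 9)/6 = 1.
Willingness to pay at q' = 1: 33 − 2·1 = 31.
Δq = 3 − 1 = 2; wedge = 31 − 15 = 16.
Welfare loss = ½ × 2 × 16 = 16.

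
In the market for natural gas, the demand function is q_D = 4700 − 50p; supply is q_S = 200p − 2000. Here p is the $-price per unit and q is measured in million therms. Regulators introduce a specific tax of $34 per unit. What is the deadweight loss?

In inverse form: demand p = 94 − 0.02q, supply p = 10 + 0.005q.
Competitive equilibrium: 94 − 0.02q = 10 + 0.005q → q* = 3360, p* = 26.8.
With the tax, the buyer price exceeds the seller price by 34: (94 − 0.02q) − (10 + 0.005q) = 34 → q' = 2000.
Δq = 3360 − 2000 = 1360; the wedge equals the tax, 34.
Welfare loss = ½ × 1360 × 34 = $23120 million.

$23120 million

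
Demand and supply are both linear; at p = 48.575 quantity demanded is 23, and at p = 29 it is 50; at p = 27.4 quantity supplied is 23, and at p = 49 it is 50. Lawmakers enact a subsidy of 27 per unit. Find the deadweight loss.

Demand slope = (29 − 48.575)/(50 − 23) = −0.725, so p = 65.25 − 0.725q.
Supply slope = (49 − 27.4)/(50 − 23) = 0.8, so p = 9 + 0.8q.
Competitive equilibrium: 65.25 − 0.725q = 9 + 0.8q → q* = 36.8852, p* = 38.5082.
The subsidy lowers effective supply by 27: p = 0.8q − 18.
New quantity: 65.25 − 0.725q = 0.8q − 18 → q' = 54.5902.
Overproduction Δq = 54.5902 − 36.8852 = 17.705; wedge = subsidy = 27.
DWL = ½ × 17.705 × 27 = 239.02.

239.02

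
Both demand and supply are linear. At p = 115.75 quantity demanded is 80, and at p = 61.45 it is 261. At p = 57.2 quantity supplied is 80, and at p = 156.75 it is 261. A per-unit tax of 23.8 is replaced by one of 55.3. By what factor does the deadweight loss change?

Demand slope = (61.45 − 115.75)/(261 − 80) = −0.3, so p = 139.75 − 0.3q.
Supply slope = (156.75 − 57.2)/(261 − 80) = 0.55, so p = 13.2 + 0.55q.
Competitive equilibrium: 139.75 − 0.3q = 13.2 + 0.55q → q* = 148.8824, p* = 95.0853.
For a per-unit tax t: Δq = t/0.85, so DWL = ½·t·(t/0.85) = t²/1.7.
At t = 23.8: DWL = 333.2. At t = 55.3: DWL = 1798.876.
Ratio = (55.3/23.8)² = 5.399.

5.399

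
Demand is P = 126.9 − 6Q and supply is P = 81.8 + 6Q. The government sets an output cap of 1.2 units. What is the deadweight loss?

39.27

Competitive equilibrium: 126.9 − 6Q = 81.8 + 6Q → Q* = 3.7583, P* = 104.35.
At Q = 1.2: demand price = 126.9 − 6·1.2 = 119.7; supply price = 81.8 + 6·1.2 = 89.
ΔQ = 3.7583 − 1.2 = 2.5583; wedge = 119.7 − 89 = 30.7.
DWL = ½ × 2.5583 × 30.7 = 39.27.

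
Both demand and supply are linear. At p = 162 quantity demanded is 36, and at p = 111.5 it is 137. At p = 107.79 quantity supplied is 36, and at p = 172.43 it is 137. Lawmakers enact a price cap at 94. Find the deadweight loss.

Demand slope = (111.5 − 162)/(137 − 36) = −0.5, so p = 180 − 0.5q.
Supply slope = (172.43 − 107.79)/(137 − 36) = 0.64, so p = 84.75 + 0.64q.
Competitive equilibrium: 180 − 0.5q = 84.75 + 0.64q → q* = 83.5526, p* = 138.2237.
At the ceiling p = 94, quantity supplied = (94 − 84.75)/0.64 = 14.4531.
Willingness to pay at q' = 14.4531: 180 − 0.5·14.4531 = 172.7735.
Δq = 83.5526 − 14.4531 = 69.0995; wedge = 172.7735 − 94 = 78.7735.
DWL = ½ × 69.0995 × 78.7735 = 2721.60.

2721.60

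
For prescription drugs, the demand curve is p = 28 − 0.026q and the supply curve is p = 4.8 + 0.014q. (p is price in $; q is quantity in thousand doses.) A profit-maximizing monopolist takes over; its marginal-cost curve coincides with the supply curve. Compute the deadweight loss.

Competitive equilibrium: 28 − 0.026q = 4.8 + 0.014q → q* = 580, p* = 12.92.
Marginal revenue: MR = 28 − 0.052q. Set MR = MC: 28 − 0.052q = 4.8 + 0.014q → q_m = 351.5152.
Price p_m = 28 − 0.026·351.5152 = 18.8606; MC(q_m) = 4.8 + 0.014·351.5152 = 9.7212.
Competitive q* = 580, so Δq = 228.4848; wedge = 18.8606 − 9.7212 = 9.1394.
Welfare loss = ½ × 228.4848 × 9.1394 = $1044.11 thousand.

$1044.11 thousand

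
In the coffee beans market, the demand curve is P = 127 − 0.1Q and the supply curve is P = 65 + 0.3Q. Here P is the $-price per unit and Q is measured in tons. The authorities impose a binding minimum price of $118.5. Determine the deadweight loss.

$980

Competitive equilibrium: 127 − 0.1Q = 65 + 0.3Q → Q* = 155, P* = 111.5.
At the floor P = 118.5, quantity demanded = (127 − 118.5)/0.1 = 85.
Sellers' marginal cost at Q' = 85: 65 + 0.3·85 = 90.5.
ΔQ = 155 − 85 = 70; wedge = 118.5 − 90.5 = 28.
DWL = ½ × 70 × 28 = $980.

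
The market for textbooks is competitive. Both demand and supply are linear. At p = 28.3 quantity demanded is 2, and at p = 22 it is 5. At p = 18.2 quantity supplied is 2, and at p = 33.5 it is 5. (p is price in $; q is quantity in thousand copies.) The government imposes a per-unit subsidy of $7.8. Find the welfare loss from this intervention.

Demand slope = (22 − 28.3)/(5 − 2) = −2.1, so p = 32.5 − 2.1q.
Supply slope = (33.5 − 18.2)/(5 − 2) = 5.1, so p = 8 + 5.1q.
Competitive equilibrium: 32.5 − 2.1q = 8 + 5.1q → q* = 3.4028, p* = 25.3542.
The subsidy lowers effective supply by 7.8: p = 0.2 + 5.1q.
New quantity: 32.5 − 2.1q = 0.2 + 5.1q → q' = 4.4861.
Overproduction Δq = 4.4861 − 3.4028 = 1.0833; wedge = subsidy = 7.8.
The triangle = ½ × 1.0833 × 7.8 = $4.225 thousand.

$4.225 thousand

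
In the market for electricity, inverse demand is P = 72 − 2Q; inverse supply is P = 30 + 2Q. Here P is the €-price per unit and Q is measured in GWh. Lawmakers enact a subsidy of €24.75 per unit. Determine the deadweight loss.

Competitive equilibrium: 72 − 2Q = 30 + 2Q → Q* = 10.5, P* = 51.
The subsidy lowers effective supply by 24.75: P = 5.25 + 2Q.
New quantity: 72 − 2Q = 5.25 + 2Q → Q' = 16.6875.
Overproduction ΔQ = 16.6875 − 10.5 = 6.1875; wedge = subsidy = 24.75.
DWL = ½ × 6.1875 × 24.75 = €76.57.

€76.57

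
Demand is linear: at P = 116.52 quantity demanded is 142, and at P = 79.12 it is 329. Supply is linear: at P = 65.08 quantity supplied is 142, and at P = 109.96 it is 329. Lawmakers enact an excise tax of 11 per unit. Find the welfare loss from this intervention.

Demand slope = (79.12 − 116.52)/(329 − 142) = −0.2, so P = 144.92 − 0.2Q.
Supply slope = (109.96 − 65.08)/(329 − 142) = 0.24, so P = 31 + 0.24Q.
Competitive equilibrium: 144.92 − 0.2Q = 31 + 0.24Q → Q* = 258.9091, P* = 93.1382.
With the tax, the buyer price exceeds the seller price by 11: (144.92 − 0.2Q) − (31 + 0.24Q) = 11 → Q' = 233.9091.
ΔQ = 258.9091 − 233.9091 = 25; the wedge equals the tax, 11.
Welfare loss = ½ × 25 × 11 = 137.50.

137.50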